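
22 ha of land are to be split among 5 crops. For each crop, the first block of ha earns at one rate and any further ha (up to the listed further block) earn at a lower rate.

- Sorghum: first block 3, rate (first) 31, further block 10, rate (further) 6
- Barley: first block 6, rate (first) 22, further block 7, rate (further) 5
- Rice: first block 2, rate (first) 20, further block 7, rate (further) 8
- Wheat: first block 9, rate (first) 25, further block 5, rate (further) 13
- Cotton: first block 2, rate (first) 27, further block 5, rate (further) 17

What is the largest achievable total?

Rank every tier by rate: Sorghum/first 31 > Cotton/first 27 > Wheat/first 25 > Barley/first 22 > Rice/first 20 > Cotton/second 17 > Wheat/second 13 > Rice/second 8 > Sorghum/second 6 > Barley/second 5.
Sorghum/first (31): +3 ; 19 left.
Cotton first at 27: fill all 2 ; 17 left.
Fill Wheat first block (9 at 25) ; 8 left.
Barley first at 22: fill all 6 ; 2 left.
Fill Rice first block (2 at 20) ; 0 left.
Total = 31×3 + 27×2 + 25×9 + 22×6 + 20×2 = 544.

544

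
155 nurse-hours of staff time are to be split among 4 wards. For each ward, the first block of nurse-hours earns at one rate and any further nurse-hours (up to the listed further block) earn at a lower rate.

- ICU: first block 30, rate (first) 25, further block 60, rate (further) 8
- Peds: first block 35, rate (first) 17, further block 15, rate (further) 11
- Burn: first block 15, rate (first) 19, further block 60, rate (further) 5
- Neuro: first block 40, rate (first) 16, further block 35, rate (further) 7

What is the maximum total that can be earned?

2595

Rank every tier by rate: ICU/tier1 25 > Burn/tier1 19 > Peds/tier1 17 > Neuro/tier1 16 > Peds/tier2 11 > ICU/tier2 8 > Neuro/tier2 7 > Burn/tier2 5.
ICU tier1 at 25: fill all 30 — 125 left.
Fill Burn tier1 block (15 at 19) — 110 left.
Peds tier1 at 17: fill all 35 — 75 left.
Neuro/tier1 (16): +40 — 35 left.
Fill Peds tier2 block (15 at 11) — 20 left.
ICU/tier2: +20 of 60 at 8; pool empty.
Total = 25×30 + 19×15 + 17×35 + 16×40 + 11×15 + 8×20 = 2595.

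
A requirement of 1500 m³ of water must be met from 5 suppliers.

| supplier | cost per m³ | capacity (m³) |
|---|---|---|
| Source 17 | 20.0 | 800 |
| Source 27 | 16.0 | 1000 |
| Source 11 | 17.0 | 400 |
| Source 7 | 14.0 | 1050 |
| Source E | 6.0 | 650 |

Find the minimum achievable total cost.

Cheapest first:
Source E at 6.0: take all 650 m³ → 850 still needed.
Source 7 at 14.0: take 850 of its 1050 → requirement met.
Source 27, Source 11, Source 17: unused.
Cost = 650×6.0 + 850×14.0 = 15800.

15800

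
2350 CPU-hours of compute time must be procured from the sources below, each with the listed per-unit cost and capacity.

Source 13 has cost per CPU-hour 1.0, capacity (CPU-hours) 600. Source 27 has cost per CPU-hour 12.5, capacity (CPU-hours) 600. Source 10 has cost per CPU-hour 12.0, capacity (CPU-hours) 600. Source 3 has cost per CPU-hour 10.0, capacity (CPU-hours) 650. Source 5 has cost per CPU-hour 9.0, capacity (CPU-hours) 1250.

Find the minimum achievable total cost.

Use sources in increasing cost order.
Take 600 from Source 13 at 1.0 — need 1750 more.
Source 5 at 9.0: take all 1250 CPU-hours — 500 still needed.
Source 3 (10.0): take the remaining 500 — done.
Source 10, Source 27: unused.
Cost = 600×1.0 + 1250×9.0 + 500×10.0 = 16850.

16850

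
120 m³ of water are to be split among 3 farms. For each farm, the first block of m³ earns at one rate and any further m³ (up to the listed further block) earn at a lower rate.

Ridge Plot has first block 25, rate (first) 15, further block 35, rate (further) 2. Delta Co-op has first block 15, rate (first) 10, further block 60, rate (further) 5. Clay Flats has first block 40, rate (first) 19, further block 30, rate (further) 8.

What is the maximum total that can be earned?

1575

Order all 6 blocks by rate: Clay Flats/T1 19 > Ridge Plot/T1 15 > Delta Co-op/T1 10 > Clay Flats/T2 8 > Delta Co-op/T2 5 > Ridge Plot/T2 2.
Fill Clay Flats T1 block (40 at 19) → 80 left.
Fill Ridge Plot T1 block (25 at 15) → 55 left.
Delta Co-op/T1 (10): +15 → 40 left.
Fill Clay Flats T2 block (30 at 8) → 10 left.
Delta Co-op/T2: +10 of 60 at 5; pool empty.
Total = 19×40 + 15×25 + 10×15 + 8×30 + 5×10 = 1575.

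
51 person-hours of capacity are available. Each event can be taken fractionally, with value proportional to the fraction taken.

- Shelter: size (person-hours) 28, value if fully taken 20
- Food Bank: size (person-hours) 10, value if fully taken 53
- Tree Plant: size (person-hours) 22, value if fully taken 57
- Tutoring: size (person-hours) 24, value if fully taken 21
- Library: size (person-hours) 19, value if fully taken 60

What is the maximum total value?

170

Sort by value density: Food Bank 53/10≈5.3, Library 60/19≈3.16, Tree Plant 57/22≈2.59, Tutoring 21/24≈0.875, Shelter 20/28≈0.714.
Food Bank: take in full, 10 person-hours for value 53 — 41 left.
All 19 person-hours of Library fit (value 60) — 22 remain.
All 22 person-hours of Tree Plant fit (value 57) — 0 remain.
Total value = 170.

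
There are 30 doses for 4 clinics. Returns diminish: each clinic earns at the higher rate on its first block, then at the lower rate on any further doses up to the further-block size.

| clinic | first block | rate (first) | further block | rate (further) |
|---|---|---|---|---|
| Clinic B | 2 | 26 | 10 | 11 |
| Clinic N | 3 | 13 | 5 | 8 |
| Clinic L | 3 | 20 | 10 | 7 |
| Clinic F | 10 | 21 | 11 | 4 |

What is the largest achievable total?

487

Order all 8 blocks by rate: Clinic B/first 26 > Clinic F/first 21 > Clinic L/first 20 > Clinic N/first 13 > Clinic B/second 11 > Clinic N/second 8 > Clinic L/second 7 > Clinic F/second 4.
Fill Clinic B first block (2 at 26) ; 28 left.
Fill Clinic F first block (10 at 21) ; 18 left.
Clinic L/first (20): +3 ; 15 left.
Clinic N/first (13): +3 ; 12 left.
Fill Clinic B second block (10 at 11) ; 2 left.
Clinic N/second: +2 of 5 at 8; pool empty.
Total = 26×2 + 21×10 + 20×3 + 13×3 + 11×10 + 8×2 = 487.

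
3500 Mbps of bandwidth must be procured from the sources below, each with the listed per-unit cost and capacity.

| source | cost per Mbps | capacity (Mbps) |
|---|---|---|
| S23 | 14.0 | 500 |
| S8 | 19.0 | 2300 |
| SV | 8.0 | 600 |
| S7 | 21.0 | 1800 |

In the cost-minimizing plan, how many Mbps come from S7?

100

Cheapest first:
SV (8.0): use full 600 — 2900 Mbps to go.
Take 500 from S23 at 14.0 — need 2400 more.
S8 (19.0): use full 2300 — 100 Mbps to go.
S7 (21.0): take the remaining 100 — done.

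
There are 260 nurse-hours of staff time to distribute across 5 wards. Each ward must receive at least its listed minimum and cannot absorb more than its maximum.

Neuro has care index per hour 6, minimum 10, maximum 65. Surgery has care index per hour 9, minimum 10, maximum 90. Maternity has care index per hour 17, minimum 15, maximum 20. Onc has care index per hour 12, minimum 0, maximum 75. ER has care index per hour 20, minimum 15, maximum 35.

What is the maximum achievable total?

Meeting every minimum uses 10+10+15+0+15 = 50 nurse-hours, leaving 210.
Highest care index per hour first: ER 20 > Maternity 17 > Onc 12 > Surgery 9 > Neuro 6.
ER: +20 to 35 (cap) → 190 left.
Maternity takes 5 more to reach its cap of 20 → 185 left.
Give Onc 75 more to hit its cap of 75 → 110 left.
Surgery takes 80 more to reach its cap of 90 → 30 left.
Only 30 left; Neuro takes them to reach 40.
Total = 6×40 + 9×90 + 17×20 + 12×75 + 20×35 = 2990.

2990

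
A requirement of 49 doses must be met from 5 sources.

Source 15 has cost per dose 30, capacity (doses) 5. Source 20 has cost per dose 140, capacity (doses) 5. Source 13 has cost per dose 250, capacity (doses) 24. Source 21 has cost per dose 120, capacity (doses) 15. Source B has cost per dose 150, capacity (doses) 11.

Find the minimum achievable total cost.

Fill from the cheapest source first.
Source 15 at 30: take all 5 doses — 44 still needed.
Source 21 (120): use full 15 — 29 doses to go.
Source 20 at 140: take all 5 doses — 24 still needed.
Take 11 from Source B at 150 — need 13 more.
Source 13 at 250: take 13 of its 24 — requirement met.
Cost = 5×30 + 15×120 + 5×140 + 11×150 + 13×250 = 7550.

7550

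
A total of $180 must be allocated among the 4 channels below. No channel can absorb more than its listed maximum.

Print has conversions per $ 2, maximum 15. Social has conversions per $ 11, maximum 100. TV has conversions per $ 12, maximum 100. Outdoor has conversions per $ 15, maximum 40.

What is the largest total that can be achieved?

Order the channels by conversions per $: Outdoor 15 > TV 12 > Social 11 > Print 2.
Give Outdoor 40 to hit its cap of 40 ; 140 left.
Give TV 100 to hit its cap of 100 ; 40 left.
Social has room for 100 but only 40 remain, so it gets 40.
Total = 11×40 + 12×100 + 15×40 = 2240.

2240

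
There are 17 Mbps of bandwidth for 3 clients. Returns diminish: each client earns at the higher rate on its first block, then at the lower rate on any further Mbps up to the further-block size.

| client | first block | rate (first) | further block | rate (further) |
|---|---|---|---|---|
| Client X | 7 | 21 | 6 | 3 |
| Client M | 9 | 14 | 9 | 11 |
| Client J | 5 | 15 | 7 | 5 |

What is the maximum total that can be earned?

292

Order all 6 blocks by rate: Client X/tier1 21 > Client J/tier1 15 > Client M/tier1 14 > Client M/tier2 11 > Client J/tier2 5 > Client X/tier2 3.
Client X tier1 at 21: fill all 7 ; 10 left.
Client J/tier1 (15): +5 ; 5 left.
Client M tier1 at 14: only 5 left, fill 5.
Total = 21×7 + 15×5 + 14×5 = 292.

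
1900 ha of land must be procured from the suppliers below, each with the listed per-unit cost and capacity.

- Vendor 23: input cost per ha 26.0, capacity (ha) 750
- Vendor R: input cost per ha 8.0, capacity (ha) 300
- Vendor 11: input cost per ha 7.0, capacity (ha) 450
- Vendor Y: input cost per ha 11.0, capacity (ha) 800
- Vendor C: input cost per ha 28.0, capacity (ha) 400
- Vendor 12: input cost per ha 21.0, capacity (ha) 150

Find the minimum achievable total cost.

22700

Use suppliers in increasing cost order.
Take 450 from Vendor 11 at 7.0 ; need 1450 more.
Vendor R (8.0): use full 300 ; 1150 ha to go.
Vendor Y (11.0): use full 800 ; 350 ha to go.
Vendor 12 (21.0): use full 150 ; 200 ha to go.
Vendor 23 (26.0): take the remaining 200 ; done.
Vendor C: unused.
Cost = 450×7.0 + 300×8.0 + 800×11.0 + 150×21.0 + 200×26.0 = 22700.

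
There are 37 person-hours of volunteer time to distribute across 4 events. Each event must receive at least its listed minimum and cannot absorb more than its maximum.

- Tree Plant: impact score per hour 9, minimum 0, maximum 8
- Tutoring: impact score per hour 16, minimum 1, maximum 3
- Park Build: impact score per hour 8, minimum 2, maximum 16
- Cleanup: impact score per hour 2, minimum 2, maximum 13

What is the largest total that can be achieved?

Meeting every minimum uses 0+1+2+2 = 5 person-hours, leaving 32.
Rank by impact score per hour: Tutoring 16 > Tree Plant 9 > Park Build 8 > Cleanup 2.
Tutoring takes 2 more to reach its cap of 3 → 30 left.
Give Tree Plant 8 more to hit its cap of 8 → 22 left.
Park Build: +14 to 16 (cap) → 8 left.
Cleanup: +8 (room for 11) → 10. Pool exhausted.
Total = 9×8 + 16×3 + 8×16 + 2×10 = 268.

268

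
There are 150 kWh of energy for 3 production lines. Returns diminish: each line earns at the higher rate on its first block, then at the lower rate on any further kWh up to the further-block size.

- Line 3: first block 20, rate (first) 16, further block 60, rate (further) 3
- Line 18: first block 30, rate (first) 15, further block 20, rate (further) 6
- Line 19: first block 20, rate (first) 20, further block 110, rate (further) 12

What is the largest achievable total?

Rank every tier by rate: Line 19/T1 20 > Line 3/T1 16 > Line 18/T1 15 > Line 19/T2 12 > Line 18/T2 6 > Line 3/T2 3.
Line 19 T1 at 20: fill all 20 ; 130 left.
Fill Line 3 T1 block (20 at 16) ; 110 left.
Line 18/T1 (15): +30 ; 80 left.
Line 19/T2: +80 of 110 at 12; pool empty.
Total = 20×20 + 16×20 + 15×30 + 12×80 = 2130.

2130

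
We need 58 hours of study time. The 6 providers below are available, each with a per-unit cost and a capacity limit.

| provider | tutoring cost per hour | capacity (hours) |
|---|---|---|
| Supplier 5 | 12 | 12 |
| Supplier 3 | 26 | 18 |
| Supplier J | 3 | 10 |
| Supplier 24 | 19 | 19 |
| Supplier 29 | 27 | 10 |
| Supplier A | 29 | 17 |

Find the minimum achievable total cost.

Use providers in increasing cost order.
Take 10 from Supplier J at 3 ; need 48 more.
Supplier 5 at 12: take all 12 hours ; 36 still needed.
Supplier 24 at 19: take all 19 hours ; 17 still needed.
Take 17 from Supplier 3 at 26 to finish.
Supplier 29, Supplier A: unused.
Cost = 10×3 + 12×12 + 19×19 + 17×26 = 977.

977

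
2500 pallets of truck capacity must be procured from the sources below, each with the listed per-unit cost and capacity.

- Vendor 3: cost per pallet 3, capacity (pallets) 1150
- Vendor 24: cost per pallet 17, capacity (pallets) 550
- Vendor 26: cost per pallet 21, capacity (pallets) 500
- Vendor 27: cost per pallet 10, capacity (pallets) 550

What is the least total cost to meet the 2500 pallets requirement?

Use sources in increasing cost order.
Vendor 3 (3): use full 1150 ; 1350 pallets to go.
Vendor 27 (10): use full 550 ; 800 pallets to go.
Take 550 from Vendor 24 at 17 ; need 250 more.
Vendor 26 (21): take the remaining 250 ; done.
Cost = 1150×3 + 550×10 + 550×17 + 250×21 = 23550.

23550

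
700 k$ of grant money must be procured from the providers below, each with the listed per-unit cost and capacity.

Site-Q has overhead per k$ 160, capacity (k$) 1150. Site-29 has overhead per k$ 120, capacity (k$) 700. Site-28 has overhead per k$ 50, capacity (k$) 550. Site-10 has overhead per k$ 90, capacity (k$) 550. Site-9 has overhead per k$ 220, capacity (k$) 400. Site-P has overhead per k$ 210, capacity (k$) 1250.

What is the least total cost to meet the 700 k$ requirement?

Cheapest first:
Site-28 at 50: take all 550 k$ ; 150 still needed.
Take 150 from Site-10 at 90 to finish.
Site-29, Site-Q, Site-P, Site-9: unused.
Cost = 550×50 + 150×90 = 41000.

41000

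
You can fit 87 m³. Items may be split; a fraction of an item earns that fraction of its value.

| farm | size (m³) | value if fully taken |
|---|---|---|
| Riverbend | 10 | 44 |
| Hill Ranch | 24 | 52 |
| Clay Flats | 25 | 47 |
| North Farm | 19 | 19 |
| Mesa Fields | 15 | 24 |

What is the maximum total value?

180

Rank by value-to-size ratio: Riverbend 44/10≈4.4, Hill Ranch 52/24≈2.17, Clay Flats 47/25≈1.88, Mesa Fields 24/15≈1.6, North Farm 19/19≈1.
Riverbend: take in full, 10 m³ for value 44 → 77 left.
All 24 m³ of Hill Ranch fit (value 52) → 53 remain.
Take all of Clay Flats (25 m³, value 47) → 28 m³ left.
All 15 m³ of Mesa Fields fit (value 24) → 13 remain.
Fill the last 13 m³ with part of North Farm: 13/19 of it earns 13.
Total value = 180.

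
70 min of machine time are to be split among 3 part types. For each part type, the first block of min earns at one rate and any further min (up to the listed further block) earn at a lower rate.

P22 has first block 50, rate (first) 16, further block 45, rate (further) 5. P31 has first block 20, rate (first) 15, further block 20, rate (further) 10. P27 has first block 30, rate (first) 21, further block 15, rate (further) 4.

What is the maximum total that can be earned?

Treat each block as its own option and order by rate: P27/first 21 > P22/first 16 > P31/first 15 > P31/second 10 > P22/second 5 > P27/second 4.
P27 first at 21: fill all 30 → 40 left.
40 remain; put them into P22 first at 16.
Total = 21×30 + 16×40 = 1270.

1270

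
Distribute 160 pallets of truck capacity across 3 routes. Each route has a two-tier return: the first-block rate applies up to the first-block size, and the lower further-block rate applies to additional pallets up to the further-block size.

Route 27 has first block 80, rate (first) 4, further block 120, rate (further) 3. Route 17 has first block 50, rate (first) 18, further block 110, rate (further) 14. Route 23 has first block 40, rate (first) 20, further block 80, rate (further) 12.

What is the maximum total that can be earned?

Order all 6 blocks by rate: Route 23/T1 20 > Route 17/T1 18 > Route 17/T2 14 > Route 23/T2 12 > Route 27/T1 4 > Route 27/T2 3.
Route 23 T1 at 20: fill all 40 ; 120 left.
Route 17/T1 (18): +50 ; 70 left.
70 remain; put them into Route 17 T2 at 14.
Total = 20×40 + 18×50 + 14×70 = 2680.

2680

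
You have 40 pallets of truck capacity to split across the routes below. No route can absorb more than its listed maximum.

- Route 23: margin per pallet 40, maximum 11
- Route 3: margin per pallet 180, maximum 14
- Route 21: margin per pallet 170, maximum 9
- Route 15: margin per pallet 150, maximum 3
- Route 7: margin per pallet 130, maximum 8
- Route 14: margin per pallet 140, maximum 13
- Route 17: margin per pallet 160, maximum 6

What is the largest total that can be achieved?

6580

Highest margin per pallet first: Route 3 180 > Route 21 170 > Route 17 160 > Route 15 150 > Route 14 140 > Route 7 130 > Route 23 40.
Route 3: +14 to 14 (cap) → 26 left.
Route 21: +9 to 9 (cap) → 17 left.
Give Route 17 6 to hit its cap of 6 → 11 left.
Route 15: +3 to 3 (cap) → 8 left.
Route 14: +8 (room for 13) → 8. Pool exhausted.
Total = 180×14 + 170×9 + 150×3 + 140×8 + 160×6 = 6580.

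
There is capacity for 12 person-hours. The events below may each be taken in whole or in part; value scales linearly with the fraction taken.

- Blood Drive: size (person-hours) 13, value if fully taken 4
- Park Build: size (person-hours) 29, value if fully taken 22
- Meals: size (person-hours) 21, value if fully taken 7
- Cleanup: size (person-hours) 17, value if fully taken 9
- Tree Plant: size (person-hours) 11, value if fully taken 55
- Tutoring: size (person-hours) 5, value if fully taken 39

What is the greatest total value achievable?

Rank by value-to-size ratio: Tutoring 39/5≈7.8, Tree Plant 55/11≈5, Park Build 22/29≈0.759, Cleanup 9/17≈0.529, Meals 7/21≈0.333, Blood Drive 4/13≈0.308.
Take all of Tutoring (5 person-hours, value 39) → 7 person-hours left.
Only 7 person-hours remain; take 7/11 of Tree Plant for value 55×7/11 = 35.
Total value = 74.

74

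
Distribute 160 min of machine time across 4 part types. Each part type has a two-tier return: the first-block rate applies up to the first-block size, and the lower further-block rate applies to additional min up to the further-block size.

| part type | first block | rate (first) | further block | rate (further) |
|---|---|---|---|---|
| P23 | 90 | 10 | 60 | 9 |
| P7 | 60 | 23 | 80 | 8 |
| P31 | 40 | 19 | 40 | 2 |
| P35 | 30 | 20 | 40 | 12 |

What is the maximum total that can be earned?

3100

Rank every tier by rate: P7/tier1 23 > P35/tier1 20 > P31/tier1 19 > P35/tier2 12 > P23/tier1 10 > P23/tier2 9 > P7/tier2 8 > P31/tier2 2.
Fill P7 tier1 block (60 at 23) ; 100 left.
Fill P35 tier1 block (30 at 20) ; 70 left.
Fill P31 tier1 block (40 at 19) ; 30 left.
P35/tier2: +30 of 40 at 12; pool empty.
Total = 23×60 + 20×30 + 19×40 + 12×30 = 3100.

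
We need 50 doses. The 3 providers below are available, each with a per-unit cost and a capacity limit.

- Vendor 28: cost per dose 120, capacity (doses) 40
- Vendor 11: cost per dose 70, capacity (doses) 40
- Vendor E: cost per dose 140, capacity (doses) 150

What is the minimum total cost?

Fill from the cheapest provider first.
Vendor 11 (70): use full 40 ; 10 doses to go.
Vendor 28 at 120: take 10 of its 40 ; requirement met.
Vendor E: unused.
Cost = 40×70 + 10×120 = 4000.

4000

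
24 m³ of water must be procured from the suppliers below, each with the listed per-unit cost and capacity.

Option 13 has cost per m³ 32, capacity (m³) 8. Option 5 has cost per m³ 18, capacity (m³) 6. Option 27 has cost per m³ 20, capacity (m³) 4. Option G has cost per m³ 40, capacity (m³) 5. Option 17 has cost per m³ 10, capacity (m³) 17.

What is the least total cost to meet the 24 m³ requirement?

298

Cheapest first:
Option 17 (10): use full 17 — 7 m³ to go.
Option 5 (18): use full 6 — 1 m³ to go.
Option 27 (20): take the remaining 1 — done.
Option 13, Option G: unused.
Cost = 17×10 + 6×18 + 1×20 = 298.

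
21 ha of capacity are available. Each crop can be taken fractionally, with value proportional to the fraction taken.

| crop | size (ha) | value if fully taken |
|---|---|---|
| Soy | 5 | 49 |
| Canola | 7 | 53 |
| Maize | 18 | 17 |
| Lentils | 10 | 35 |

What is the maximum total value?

Rank by value-to-size ratio: Soy 49/5≈9.8, Canola 53/7≈7.57, Lentils 35/10≈3.5, Maize 17/18≈0.944.
Soy: take in full, 5 ha for value 49 ; 16 left.
Take all of Canola (7 ha, value 53) ; 9 ha left.
Only 9 ha remain; take 9/10 of Lentils for value 35×9/10 = 31.5.
Total value = 133.5.

133.5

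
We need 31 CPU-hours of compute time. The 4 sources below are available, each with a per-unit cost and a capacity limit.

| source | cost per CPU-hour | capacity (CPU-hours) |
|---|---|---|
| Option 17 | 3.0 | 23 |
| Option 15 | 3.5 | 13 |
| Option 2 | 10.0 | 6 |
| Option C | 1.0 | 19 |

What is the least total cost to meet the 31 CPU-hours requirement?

55

Use sources in increasing cost order.
Option C at 1.0: take all 19 CPU-hours — 12 still needed.
Option 17 at 3.0: take 12 of its 23 — requirement met.
Option 15, Option 2: unused.
Cost = 19×1.0 + 12×3.0 = 55.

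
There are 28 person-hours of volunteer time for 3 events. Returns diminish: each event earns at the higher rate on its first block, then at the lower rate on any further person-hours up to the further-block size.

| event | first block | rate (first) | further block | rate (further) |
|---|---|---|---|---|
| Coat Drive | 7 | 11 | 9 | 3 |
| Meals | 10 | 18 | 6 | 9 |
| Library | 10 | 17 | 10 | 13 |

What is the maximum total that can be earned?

Treat each block as its own option and order by rate: Meals/first 18 > Library/first 17 > Library/second 13 > Coat Drive/first 11 > Meals/second 9 > Coat Drive/second 3.
Fill Meals first block (10 at 18) → 18 left.
Fill Library first block (10 at 17) → 8 left.
Library/second: +8 of 10 at 13; pool empty.
Total = 18×10 + 17×10 + 13×8 = 454.

454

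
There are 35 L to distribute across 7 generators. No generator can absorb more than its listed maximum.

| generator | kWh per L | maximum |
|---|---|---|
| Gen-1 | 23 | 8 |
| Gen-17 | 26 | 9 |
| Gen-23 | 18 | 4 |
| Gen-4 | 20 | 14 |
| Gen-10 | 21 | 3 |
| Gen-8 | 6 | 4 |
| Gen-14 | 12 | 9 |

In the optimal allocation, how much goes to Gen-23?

1

Order the generators by kWh per L: Gen-17 26 > Gen-1 23 > Gen-10 21 > Gen-4 20 > Gen-23 18 > Gen-14 12 > Gen-8 6.
Gen-17 takes 9 to reach its cap of 9 ; 26 left.
Gen-1: +8 to 8 (cap) ; 18 left.
Gen-10: +3 to 3 (cap) ; 15 left.
Gen-4: +14 to 14 (cap) ; 1 left.
Gen-23: +1 (room for 4) → 1. Pool exhausted.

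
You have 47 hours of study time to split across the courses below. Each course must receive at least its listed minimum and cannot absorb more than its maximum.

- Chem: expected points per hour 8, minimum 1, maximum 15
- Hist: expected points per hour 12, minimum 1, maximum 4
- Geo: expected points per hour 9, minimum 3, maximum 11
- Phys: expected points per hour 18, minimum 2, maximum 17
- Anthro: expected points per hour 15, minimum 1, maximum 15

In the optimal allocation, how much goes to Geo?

10

Meeting every minimum uses 1+1+3+2+1 = 8 hours, leaving 39.
Order the courses by expected points per hour: Phys 18 > Anthro 15 > Hist 12 > Geo 9 > Chem 8.
Phys takes 15 more to reach its cap of 17 ; 24 left.
Give Anthro 14 more to hit its cap of 15 ; 10 left.
Hist takes 3 more to reach its cap of 4 ; 7 left.
Geo has room for 8 more but only 7 remain, so it gets 10.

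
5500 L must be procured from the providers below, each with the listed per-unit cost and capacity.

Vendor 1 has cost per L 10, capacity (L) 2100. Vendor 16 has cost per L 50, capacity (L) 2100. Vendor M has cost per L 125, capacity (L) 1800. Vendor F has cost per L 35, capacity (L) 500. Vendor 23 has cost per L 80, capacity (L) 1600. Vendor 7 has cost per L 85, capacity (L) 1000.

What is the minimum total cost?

207500

Cheapest first:
Vendor 1 at 10: take all 2100 L — 3400 still needed.
Take 500 from Vendor F at 35 — need 2900 more.
Vendor 16 at 50: take all 2100 L — 800 still needed.
Take 800 from Vendor 23 at 80 to finish.
Vendor 7, Vendor M: unused.
Cost = 2100×10 + 500×35 + 2100×50 + 800×80 = 207500.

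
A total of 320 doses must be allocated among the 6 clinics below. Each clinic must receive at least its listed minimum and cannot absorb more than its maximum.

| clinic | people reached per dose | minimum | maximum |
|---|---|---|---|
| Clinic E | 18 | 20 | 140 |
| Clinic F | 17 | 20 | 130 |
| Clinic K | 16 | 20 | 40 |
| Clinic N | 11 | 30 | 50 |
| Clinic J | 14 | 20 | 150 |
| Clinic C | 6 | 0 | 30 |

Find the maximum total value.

5320

Meeting every minimum uses 20+20+20+30+20+0 = 110 doses, leaving 210.
Rank by people reached per dose: Clinic E 18 > Clinic F 17 > Clinic K 16 > Clinic J 14 > Clinic N 11 > Clinic C 6.
Give Clinic E 120 more to hit its cap of 140 ; 90 left.
Only 90 left; Clinic F takes them to reach 110.
Total = 18×140 + 17×110 + 16×20 + 11×30 + 14×20 = 5320.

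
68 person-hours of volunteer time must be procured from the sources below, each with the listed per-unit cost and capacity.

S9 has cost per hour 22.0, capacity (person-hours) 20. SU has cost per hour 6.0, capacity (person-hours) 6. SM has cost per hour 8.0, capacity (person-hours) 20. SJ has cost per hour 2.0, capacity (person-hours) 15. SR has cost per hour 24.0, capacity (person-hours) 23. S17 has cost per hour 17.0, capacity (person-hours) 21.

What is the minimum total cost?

Use sources in increasing cost order.
Take 15 from SJ at 2.0 → need 53 more.
Take 6 from SU at 6.0 → need 47 more.
SM at 8.0: take all 20 person-hours → 27 still needed.
Take 21 from S17 at 17.0 → need 6 more.
Take 6 from S9 at 22.0 to finish.
SR: unused.
Cost = 15×2.0 + 6×6.0 + 20×8.0 + 21×17.0 + 6×22.0 = 715.

715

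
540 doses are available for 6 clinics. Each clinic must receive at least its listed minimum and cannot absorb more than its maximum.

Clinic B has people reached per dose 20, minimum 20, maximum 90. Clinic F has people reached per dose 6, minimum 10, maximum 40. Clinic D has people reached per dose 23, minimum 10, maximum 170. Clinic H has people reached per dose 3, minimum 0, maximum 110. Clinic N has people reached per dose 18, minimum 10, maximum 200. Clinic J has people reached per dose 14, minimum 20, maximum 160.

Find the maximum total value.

Meeting every minimum uses 20+10+10+0+10+20 = 70 doses, leaving 470.
Highest people reached per dose first: Clinic D 23 > Clinic B 20 > Clinic N 18 > Clinic J 14 > Clinic F 6 > Clinic H 3.
Give Clinic D 160 more to hit its cap of 170 → 310 left.
Give Clinic B 70 more to hit its cap of 90 → 240 left.
Clinic N takes 190 more to reach its cap of 200 → 50 left.
Clinic J: +50 (room for 140) → 70. Pool exhausted.
Total = 20×90 + 6×10 + 23×170 + 18×200 + 14×70 = 10350.

10350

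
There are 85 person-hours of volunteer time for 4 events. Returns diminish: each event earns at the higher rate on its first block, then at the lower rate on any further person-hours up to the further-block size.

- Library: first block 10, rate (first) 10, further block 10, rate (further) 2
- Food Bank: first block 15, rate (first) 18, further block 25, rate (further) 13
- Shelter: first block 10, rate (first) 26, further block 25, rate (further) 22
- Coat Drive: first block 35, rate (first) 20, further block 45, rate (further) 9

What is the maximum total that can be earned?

Rank every tier by rate: Shelter/T1 26 > Shelter/T2 22 > Coat Drive/T1 20 > Food Bank/T1 18 > Food Bank/T2 13 > Library/T1 10 > Coat Drive/T2 9 > Library/T2 2.
Fill Shelter T1 block (10 at 26) ; 75 left.
Shelter T2 at 22: fill all 25 ; 50 left.
Fill Coat Drive T1 block (35 at 20) ; 15 left.
Food Bank T1 at 18: fill all 15 ; 0 left.
Total = 26×10 + 22×25 + 20×35 + 18×15 = 1780.

1780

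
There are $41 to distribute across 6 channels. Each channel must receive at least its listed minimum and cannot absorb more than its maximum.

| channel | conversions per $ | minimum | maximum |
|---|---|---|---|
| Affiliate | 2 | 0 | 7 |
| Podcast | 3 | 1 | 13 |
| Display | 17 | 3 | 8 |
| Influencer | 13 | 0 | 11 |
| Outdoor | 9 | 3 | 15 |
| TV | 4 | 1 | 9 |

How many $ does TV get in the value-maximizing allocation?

6

Meeting every minimum uses 0+1+3+0+3+1 = 8 $, leaving 33.
Order the channels by conversions per $: Display 17 > Influencer 13 > Outdoor 9 > TV 4 > Podcast 3 > Affiliate 2.
Display: +5 to 8 (cap) — 28 left.
Give Influencer 11 more to hit its cap of 11 — 17 left.
Outdoor takes 12 more to reach its cap of 15 — 5 left.
TV has room for 8 more but only 5 remain, so it gets 6.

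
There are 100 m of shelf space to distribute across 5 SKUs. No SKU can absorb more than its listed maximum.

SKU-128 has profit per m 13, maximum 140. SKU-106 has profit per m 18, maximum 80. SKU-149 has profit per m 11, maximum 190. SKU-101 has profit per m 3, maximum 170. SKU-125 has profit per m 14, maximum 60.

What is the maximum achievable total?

Order the SKUs by profit per m: SKU-106 18 > SKU-125 14 > SKU-128 13 > SKU-149 11 > SKU-101 3.
Give SKU-106 80 to hit its cap of 80 → 20 left.
Only 20 left; SKU-125 takes them to reach 20.
Total = 18×80 + 14×20 = 1720.

1720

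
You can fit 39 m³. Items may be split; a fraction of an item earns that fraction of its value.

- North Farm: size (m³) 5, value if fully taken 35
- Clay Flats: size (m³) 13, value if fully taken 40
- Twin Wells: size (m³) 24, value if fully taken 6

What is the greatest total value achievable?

Rank by value-to-size ratio: North Farm 35/5≈7, Clay Flats 40/13≈3.08, Twin Wells 6/24≈0.25.
All 5 m³ of North Farm fit (value 35) — 34 remain.
Clay Flats: take in full, 13 m³ for value 40 — 21 left.
Fill the last 21 m³ with part of Twin Wells: 21/24 of it earns 5.25.
Total value = 80.25.

80.25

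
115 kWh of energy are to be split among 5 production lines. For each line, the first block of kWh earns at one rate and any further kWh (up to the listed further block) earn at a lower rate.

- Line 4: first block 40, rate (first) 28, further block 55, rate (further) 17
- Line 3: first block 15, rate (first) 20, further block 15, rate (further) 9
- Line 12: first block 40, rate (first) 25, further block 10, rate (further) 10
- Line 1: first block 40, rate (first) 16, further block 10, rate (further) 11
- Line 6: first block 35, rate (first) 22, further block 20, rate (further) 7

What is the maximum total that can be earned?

Order all 10 blocks by rate: Line 4/T1 28 > Line 12/T1 25 > Line 6/T1 22 > Line 3/T1 20 > Line 4/T2 17 > Line 1/T1 16 > Line 1/T2 11 > Line 12/T2 10 > Line 3/T2 9 > Line 6/T2 7.
Line 4 T1 at 28: fill all 40 ; 75 left.
Line 12/T1 (25): +40 ; 35 left.
Fill Line 6 T1 block (35 at 22) ; 0 left.
Total = 28×40 + 25×40 + 22×35 = 2890.

2890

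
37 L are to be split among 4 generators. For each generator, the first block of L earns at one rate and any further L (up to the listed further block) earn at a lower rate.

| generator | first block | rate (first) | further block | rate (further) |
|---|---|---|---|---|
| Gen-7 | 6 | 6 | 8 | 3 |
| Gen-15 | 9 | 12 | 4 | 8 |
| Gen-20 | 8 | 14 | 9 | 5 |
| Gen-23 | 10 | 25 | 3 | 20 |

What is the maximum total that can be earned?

Rank every tier by rate: Gen-23/first 25 > Gen-23/second 20 > Gen-20/first 14 > Gen-15/first 12 > Gen-15/second 8 > Gen-7/first 6 > Gen-20/second 5 > Gen-7/second 3.
Gen-23/first (25): +10 — 27 left.
Gen-23 second at 20: fill all 3 — 24 left.
Gen-20/first (14): +8 — 16 left.
Gen-15 first at 12: fill all 9 — 7 left.
Gen-15/second (8): +4 — 3 left.
3 remain; put them into Gen-7 first at 6.
Total = 25×10 + 20×3 + 14×8 + 12×9 + 8×4 + 6×3 = 580.

580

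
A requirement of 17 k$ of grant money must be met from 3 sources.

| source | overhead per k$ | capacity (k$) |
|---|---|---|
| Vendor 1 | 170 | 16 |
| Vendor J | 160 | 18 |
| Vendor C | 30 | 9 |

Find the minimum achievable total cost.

Use sources in increasing cost order.
Take 9 from Vendor C at 30 → need 8 more.
Vendor J (160): take the remaining 8 → done.
Vendor 1: unused.
Cost = 9×30 + 8×160 = 1550.

1550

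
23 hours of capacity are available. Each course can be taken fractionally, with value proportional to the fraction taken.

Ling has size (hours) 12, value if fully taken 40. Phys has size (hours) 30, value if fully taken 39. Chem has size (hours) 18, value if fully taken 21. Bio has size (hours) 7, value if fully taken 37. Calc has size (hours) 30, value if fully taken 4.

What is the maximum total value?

82.2

Sort by value density: Bio 37/7≈5.29, Ling 40/12≈3.33, Phys 39/30≈1.3, Chem 21/18≈1.17, Calc 4/30≈0.133.
Bio: take in full, 7 hours for value 37 — 16 left.
Ling: take in full, 12 hours for value 40 — 4 left.
4 hours left: a 4/30 share of Phys gives 39×4/30 = 5.2.
Total value = 82.2.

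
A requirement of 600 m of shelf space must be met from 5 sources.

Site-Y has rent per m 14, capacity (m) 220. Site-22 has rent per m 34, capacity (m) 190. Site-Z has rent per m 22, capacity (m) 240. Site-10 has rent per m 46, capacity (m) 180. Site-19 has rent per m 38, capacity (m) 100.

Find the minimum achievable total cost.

Cheapest first:
Site-Y at 14: take all 220 m ; 380 still needed.
Take 240 from Site-Z at 22 ; need 140 more.
Site-22 (34): take the remaining 140 ; done.
Site-19, Site-10: unused.
Cost = 220×14 + 240×22 + 140×34 = 13120.

13120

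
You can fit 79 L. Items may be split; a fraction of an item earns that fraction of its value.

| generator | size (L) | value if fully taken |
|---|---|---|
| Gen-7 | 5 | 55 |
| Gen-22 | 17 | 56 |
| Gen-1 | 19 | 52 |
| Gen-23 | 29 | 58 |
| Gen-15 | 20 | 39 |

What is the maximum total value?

Rank by value-to-size ratio: Gen-7 55/5≈11, Gen-22 56/17≈3.29, Gen-1 52/19≈2.74, Gen-23 58/29≈2, Gen-15 39/20≈1.95.
Take all of Gen-7 (5 L, value 55) — 74 L left.
Take all of Gen-22 (17 L, value 56) — 57 L left.
All 19 L of Gen-1 fit (value 52) — 38 remain.
Gen-23: take in full, 29 L for value 58 — 9 left.
Only 9 L remain; take 9/20 of Gen-15 for value 39×9/20 = 17.55.
Total value = 238.55.

238.55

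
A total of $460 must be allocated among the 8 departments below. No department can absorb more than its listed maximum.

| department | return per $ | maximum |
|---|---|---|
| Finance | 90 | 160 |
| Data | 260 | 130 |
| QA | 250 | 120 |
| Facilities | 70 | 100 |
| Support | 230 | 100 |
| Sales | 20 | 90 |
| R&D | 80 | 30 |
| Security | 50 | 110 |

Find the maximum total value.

Highest return per $ first: Data 260 > QA 250 > Support 230 > Finance 90 > R&D 80 > Facilities 70 > Security 50 > Sales 20.
Data: +130 to 130 (cap) ; 330 left.
QA: +120 to 120 (cap) ; 210 left.
Support: +100 to 100 (cap) ; 110 left.
Only 110 left; Finance takes them to reach 110.
Total = 90×110 + 260×130 + 250×120 + 230×100 = 96700.

96700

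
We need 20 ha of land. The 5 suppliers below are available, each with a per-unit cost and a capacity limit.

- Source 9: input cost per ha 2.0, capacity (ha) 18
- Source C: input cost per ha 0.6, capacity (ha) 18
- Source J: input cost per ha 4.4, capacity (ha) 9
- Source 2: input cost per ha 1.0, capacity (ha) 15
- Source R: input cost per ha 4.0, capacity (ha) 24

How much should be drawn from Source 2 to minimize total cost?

2

Cheapest first:
Source C (0.6): use full 18 ; 2 ha to go.
Source 2 (1.0): take the remaining 2 ; done.
Source 9, Source R, Source J: unused.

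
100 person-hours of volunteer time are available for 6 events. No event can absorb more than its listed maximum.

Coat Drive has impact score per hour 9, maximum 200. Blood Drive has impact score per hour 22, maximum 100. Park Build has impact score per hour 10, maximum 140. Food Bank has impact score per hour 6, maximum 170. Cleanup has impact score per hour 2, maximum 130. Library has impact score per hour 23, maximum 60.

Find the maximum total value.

2260

Rank by impact score per hour: Library 23 > Blood Drive 22 > Park Build 10 > Coat Drive 9 > Food Bank 6 > Cleanup 2.
Library takes 60 to reach its cap of 60 → 40 left.
Blood Drive has room for 100 but only 40 remain, so it gets 40.
Total = 22×40 + 23×60 = 2260.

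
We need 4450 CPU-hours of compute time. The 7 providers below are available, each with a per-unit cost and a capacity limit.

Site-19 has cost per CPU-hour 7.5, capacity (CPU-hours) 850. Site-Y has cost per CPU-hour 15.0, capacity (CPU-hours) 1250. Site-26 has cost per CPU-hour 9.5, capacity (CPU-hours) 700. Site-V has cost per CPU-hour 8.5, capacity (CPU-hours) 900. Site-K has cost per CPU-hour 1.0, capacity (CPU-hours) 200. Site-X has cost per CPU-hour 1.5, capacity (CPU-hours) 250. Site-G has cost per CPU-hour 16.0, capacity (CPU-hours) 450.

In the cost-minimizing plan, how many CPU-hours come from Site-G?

300

Cheapest first:
Take 200 from Site-K at 1.0 → need 4250 more.
Site-X at 1.5: take all 250 CPU-hours → 4000 still needed.
Site-19 (7.5): use full 850 → 3150 CPU-hours to go.
Site-V (8.5): use full 900 → 2250 CPU-hours to go.
Site-26 at 9.5: take all 700 CPU-hours → 1550 still needed.
Site-Y (15.0): use full 1250 → 300 CPU-hours to go.
Site-G at 16.0: take 300 of its 450 → requirement met.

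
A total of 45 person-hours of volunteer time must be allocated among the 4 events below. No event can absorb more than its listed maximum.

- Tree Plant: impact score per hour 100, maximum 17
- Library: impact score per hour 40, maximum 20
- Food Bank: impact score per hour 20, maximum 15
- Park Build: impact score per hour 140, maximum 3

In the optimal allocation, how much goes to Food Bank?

Order the events by impact score per hour: Park Build 140 > Tree Plant 100 > Library 40 > Food Bank 20.
Give Park Build 3 to hit its cap of 3 — 42 left.
Tree Plant takes 17 to reach its cap of 17 — 25 left.
Library: +20 to 20 (cap) — 5 left.
Food Bank has room for 15 but only 5 remain, so it gets 5.

5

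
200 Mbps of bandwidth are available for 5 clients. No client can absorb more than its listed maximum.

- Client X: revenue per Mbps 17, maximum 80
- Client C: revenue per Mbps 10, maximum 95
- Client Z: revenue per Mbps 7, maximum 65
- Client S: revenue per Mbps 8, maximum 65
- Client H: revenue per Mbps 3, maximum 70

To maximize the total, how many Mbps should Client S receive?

25

Highest revenue per Mbps first: Client X 17 > Client C 10 > Client S 8 > Client Z 7 > Client H 3.
Give Client X 80 to hit its cap of 80 → 120 left.
Client C: +95 to 95 (cap) → 25 left.
Only 25 left; Client S takes them to reach 25.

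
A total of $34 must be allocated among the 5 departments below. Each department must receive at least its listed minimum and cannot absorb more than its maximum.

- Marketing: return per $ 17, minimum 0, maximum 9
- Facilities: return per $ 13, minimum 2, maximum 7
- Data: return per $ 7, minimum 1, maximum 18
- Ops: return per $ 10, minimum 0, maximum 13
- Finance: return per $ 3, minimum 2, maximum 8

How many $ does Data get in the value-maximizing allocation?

Meeting every minimum uses 0+2+1+0+2 = 5 $, leaving 29.
Order the departments by return per $: Marketing 17 > Facilities 13 > Ops 10 > Data 7 > Finance 3.
Marketing takes 9 more to reach its cap of 9 → 20 left.
Give Facilities 5 more to hit its cap of 7 → 15 left.
Ops takes 13 more to reach its cap of 13 → 2 left.
Only 2 left; Data takes them to reach 3.

3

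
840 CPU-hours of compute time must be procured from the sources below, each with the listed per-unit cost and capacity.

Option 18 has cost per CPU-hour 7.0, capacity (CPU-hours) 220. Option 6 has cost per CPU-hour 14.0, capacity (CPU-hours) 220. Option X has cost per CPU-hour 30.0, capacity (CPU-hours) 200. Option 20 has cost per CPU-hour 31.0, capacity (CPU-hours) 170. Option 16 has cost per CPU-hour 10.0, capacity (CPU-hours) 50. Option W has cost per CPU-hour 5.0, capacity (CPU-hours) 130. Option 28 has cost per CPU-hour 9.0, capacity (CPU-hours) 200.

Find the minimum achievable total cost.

8170

Fill from the cheapest source first.
Option W (5.0): use full 130 ; 710 CPU-hours to go.
Option 18 (7.0): use full 220 ; 490 CPU-hours to go.
Option 28 at 9.0: take all 200 CPU-hours ; 290 still needed.
Option 16 (10.0): use full 50 ; 240 CPU-hours to go.
Take 220 from Option 6 at 14.0 ; need 20 more.
Option X (30.0): take the remaining 20 ; done.
Option 20: unused.
Cost = 130×5.0 + 220×7.0 + 200×9.0 + 50×10.0 + 220×14.0 + 20×30.0 = 8170.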